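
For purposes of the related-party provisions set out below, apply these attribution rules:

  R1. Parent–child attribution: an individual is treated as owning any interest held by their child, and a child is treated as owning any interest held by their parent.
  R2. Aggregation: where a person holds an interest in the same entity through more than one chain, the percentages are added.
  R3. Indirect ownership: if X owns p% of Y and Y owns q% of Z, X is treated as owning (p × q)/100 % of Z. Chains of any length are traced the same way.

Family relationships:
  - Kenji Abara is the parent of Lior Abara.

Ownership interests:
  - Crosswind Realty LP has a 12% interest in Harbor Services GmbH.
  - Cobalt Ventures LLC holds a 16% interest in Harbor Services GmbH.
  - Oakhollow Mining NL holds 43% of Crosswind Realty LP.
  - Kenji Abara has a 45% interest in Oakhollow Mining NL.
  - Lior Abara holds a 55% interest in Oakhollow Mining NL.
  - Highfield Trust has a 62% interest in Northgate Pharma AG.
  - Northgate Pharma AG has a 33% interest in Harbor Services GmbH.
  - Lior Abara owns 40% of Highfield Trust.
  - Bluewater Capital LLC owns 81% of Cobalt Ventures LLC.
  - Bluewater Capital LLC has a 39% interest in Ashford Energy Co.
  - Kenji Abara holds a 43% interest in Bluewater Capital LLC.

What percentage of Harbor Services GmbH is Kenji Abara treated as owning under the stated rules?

18.9168%

By parent–child attribution (R1), Kenji Abara is treated as also owning Lior Abara's interest in Oakhollow Mining NL, giving 45% + 55% = 100%.
By parent–child attribution (R1), Kenji Abara is treated as owning Lior Abara's 40% interest in Highfield Trust.
Chain via Bluewater Capital LLC → Cobalt Ventures LLC (R3): 43% × 81% × 16% = 5.5728% of Harbor Services GmbH.
Chain via Oakhollow Mining NL → Crosswind Realty LP (R3): 100% × 43% × 12% = 5.16% of Harbor Services GmbH.
Chain via Highfield Trust → Northgate Pharma AG (R3): 40% × 62% × 33% = 8.184% of Harbor Services GmbH.
Aggregating (R2): 5.5728% + 5.16% + 8.184% = 18.9168%.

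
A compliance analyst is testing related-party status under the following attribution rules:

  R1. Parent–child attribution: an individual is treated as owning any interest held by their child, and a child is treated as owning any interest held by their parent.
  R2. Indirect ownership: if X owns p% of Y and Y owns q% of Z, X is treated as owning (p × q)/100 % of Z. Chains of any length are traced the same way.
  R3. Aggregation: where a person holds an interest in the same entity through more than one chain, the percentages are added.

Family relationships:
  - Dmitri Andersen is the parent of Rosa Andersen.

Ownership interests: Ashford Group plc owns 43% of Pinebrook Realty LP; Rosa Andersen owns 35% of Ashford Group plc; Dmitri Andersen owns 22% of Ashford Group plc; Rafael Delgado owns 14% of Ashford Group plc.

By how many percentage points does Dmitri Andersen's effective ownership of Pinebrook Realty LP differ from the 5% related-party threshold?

19.51

By parent–child attribution (R1), Dmitri Andersen is treated as also owning Rosa Andersen's interest in Ashford Group plc, giving 22% + 35% = 57%.
Chain via Ashford Group plc (R2): 57% × 43% = 24.51% of Pinebrook Realty LP.
24.51% exceeds the 5% threshold by 19.51 percentage points.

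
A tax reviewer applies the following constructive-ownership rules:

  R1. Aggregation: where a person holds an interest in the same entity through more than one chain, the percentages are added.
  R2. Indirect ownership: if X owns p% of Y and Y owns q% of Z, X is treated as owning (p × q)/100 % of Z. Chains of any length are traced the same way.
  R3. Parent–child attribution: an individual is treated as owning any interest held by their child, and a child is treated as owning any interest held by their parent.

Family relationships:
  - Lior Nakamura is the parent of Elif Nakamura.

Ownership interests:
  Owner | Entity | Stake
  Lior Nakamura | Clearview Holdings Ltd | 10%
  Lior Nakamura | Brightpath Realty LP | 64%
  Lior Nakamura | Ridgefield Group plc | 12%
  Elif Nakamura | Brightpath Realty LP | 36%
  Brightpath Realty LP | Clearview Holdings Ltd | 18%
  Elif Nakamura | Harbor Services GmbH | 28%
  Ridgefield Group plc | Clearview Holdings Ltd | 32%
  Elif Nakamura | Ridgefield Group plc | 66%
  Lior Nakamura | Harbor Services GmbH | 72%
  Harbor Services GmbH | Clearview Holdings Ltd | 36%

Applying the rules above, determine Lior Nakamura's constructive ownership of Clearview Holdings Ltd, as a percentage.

88.96%

By parent–child attribution (R3), Lior Nakamura is treated as also owning Elif Nakamura's interest in Ridgefield Group plc, giving 12% + 66% = 78%.
By parent–child attribution (R3), Lior Nakamura is treated as also owning Elif Nakamura's interest in Brightpath Realty LP, giving 64% + 36% = 100%.
By parent–child attribution (R3), Lior Nakamura is treated as also owning Elif Nakamura's interest in Harbor Services GmbH, giving 72% + 28% = 100%.
Chain via Ridgefield Group plc (R2): 78% × 32% = 24.96% of Clearview Holdings Ltd.
Chain via Brightpath Realty LP (R2): 100% × 18% = 18% of Clearview Holdings Ltd.
Chain via Harbor Services GmbH (R2): 100% × 36% = 36% of Clearview Holdings Ltd.
Direct interest in Clearview Holdings Ltd: 10%.
Aggregating (R1): 24.96% + 18% + 36% + 10% = 88.96%.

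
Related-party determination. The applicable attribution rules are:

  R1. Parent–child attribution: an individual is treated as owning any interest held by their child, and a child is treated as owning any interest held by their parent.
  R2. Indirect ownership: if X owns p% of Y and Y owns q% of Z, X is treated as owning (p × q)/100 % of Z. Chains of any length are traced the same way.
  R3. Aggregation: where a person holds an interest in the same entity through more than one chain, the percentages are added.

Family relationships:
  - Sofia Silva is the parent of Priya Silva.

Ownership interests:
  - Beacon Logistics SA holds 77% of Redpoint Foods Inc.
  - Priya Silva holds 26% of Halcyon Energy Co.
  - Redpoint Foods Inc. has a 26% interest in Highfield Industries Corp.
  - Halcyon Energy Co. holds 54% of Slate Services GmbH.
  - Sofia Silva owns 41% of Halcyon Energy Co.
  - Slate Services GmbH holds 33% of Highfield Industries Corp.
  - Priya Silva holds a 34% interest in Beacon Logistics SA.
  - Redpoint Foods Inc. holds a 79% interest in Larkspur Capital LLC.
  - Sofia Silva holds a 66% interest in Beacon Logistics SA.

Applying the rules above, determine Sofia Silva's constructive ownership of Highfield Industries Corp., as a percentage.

31.9594%

By parent–child attribution (R1), Sofia Silva is treated as also owning Priya Silva's interest in Halcyon Energy Co, giving 41% + 26% = 67%.
By parent–child attribution (R1), Sofia Silva is treated as also owning Priya Silva's interest in Beacon Logistics SA, giving 66% + 34% = 100%.
Chain via Halcyon Energy Co. → Slate Services GmbH (R2): 67% × 54% × 33% = 11.9394% of Highfield Industries Corp.
Chain via Beacon Logistics SA → Redpoint Foods Inc. (R2): 100% × 77% × 26% = 20.02% of Highfield Industries Corp.
Aggregating (R3): 11.9394% + 20.02% = 31.9594%.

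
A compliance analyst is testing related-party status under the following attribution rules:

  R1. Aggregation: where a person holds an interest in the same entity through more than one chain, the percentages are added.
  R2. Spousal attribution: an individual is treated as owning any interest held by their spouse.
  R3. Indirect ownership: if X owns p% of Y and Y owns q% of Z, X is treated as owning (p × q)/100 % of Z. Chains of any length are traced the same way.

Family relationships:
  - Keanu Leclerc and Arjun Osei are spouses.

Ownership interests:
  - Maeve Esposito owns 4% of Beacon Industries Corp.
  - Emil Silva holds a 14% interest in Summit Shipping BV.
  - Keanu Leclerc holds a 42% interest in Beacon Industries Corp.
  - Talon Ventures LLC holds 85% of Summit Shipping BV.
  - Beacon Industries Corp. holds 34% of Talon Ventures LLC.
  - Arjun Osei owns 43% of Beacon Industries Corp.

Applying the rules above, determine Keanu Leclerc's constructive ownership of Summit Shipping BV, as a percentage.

24.565%

By spousal attribution (R2), Keanu Leclerc is treated as also owning Arjun Osei's interest in Beacon Industries Corp, giving 42% + 43% = 85%.
Chain via Beacon Industries Corp. → Talon Ventures LLC (R3): 85% × 34% × 85% = 24.565% of Summit Shipping BV.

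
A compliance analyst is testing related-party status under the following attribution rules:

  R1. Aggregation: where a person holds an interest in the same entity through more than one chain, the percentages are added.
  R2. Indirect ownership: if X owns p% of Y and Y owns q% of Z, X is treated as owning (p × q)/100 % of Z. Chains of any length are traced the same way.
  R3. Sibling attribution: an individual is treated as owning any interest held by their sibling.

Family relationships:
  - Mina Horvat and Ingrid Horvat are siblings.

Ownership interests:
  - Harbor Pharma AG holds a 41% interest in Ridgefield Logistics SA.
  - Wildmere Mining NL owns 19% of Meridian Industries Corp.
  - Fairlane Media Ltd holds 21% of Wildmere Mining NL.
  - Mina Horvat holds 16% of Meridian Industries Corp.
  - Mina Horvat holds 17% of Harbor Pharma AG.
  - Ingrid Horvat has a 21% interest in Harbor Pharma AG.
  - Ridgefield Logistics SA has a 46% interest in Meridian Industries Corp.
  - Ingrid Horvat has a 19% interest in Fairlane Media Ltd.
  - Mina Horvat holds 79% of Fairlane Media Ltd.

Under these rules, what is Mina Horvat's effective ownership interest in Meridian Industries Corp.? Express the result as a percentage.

27.077%

By sibling attribution (R3), Mina Horvat is treated as also owning Ingrid Horvat's interest in Fairlane Media Ltd, giving 79% + 19% = 98%.
By sibling attribution (R3), Mina Horvat is treated as also owning Ingrid Horvat's interest in Harbor Pharma AG, giving 17% + 21% = 38%.
Chain via Fairlane Media Ltd → Wildmere Mining NL (R2): 98% × 21% × 19% = 3.9102% of Meridian Industries Corp.
Chain via Harbor Pharma AG → Ridgefield Logistics SA (R2): 38% × 41% × 46% = 7.1668% of Meridian Industries Corp.
Direct interest in Meridian Industries Corp: 16%.
Aggregating (R1): 3.9102% + 7.1668% + 16% = 27.077%.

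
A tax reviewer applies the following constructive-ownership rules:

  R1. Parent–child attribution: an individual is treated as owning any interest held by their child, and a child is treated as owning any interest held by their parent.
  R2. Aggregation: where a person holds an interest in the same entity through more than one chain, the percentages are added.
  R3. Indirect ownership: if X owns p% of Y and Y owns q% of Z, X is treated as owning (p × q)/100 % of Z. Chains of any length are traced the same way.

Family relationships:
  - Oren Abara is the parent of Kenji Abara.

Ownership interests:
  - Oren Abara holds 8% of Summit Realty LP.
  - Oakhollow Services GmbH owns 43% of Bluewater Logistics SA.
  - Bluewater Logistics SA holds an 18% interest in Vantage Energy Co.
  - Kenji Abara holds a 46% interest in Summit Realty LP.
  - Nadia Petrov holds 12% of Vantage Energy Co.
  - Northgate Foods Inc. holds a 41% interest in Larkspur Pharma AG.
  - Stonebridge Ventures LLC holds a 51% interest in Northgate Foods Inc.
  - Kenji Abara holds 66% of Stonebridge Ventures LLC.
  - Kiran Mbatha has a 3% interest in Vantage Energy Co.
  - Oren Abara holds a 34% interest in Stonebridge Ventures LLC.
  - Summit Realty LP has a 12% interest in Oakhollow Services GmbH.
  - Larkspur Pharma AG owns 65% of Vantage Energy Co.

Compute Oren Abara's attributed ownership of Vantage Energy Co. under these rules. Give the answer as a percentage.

By parent–child attribution (R1), Oren Abara is treated as also owning Kenji Abara's interest in Stonebridge Ventures LLC, giving 34% + 66% = 100%.
By parent–child attribution (R1), Oren Abara is treated as also owning Kenji Abara's interest in Summit Realty LP, giving 8% + 46% = 54%.
Chain via Stonebridge Ventures LLC → Northgate Foods Inc. → Larkspur Pharma AG (R3): 100% × 51% × 41% × 65% = 13.5915% of Vantage Energy Co.
Chain via Summit Realty LP → Oakhollow Services GmbH → Bluewater Logistics SA (R3): 54% × 12% × 43% × 18% = 0.501552% of Vantage Energy Co.
Aggregating (R2): 13.5915% + 0.501552% = 14.093052%.

14.093052%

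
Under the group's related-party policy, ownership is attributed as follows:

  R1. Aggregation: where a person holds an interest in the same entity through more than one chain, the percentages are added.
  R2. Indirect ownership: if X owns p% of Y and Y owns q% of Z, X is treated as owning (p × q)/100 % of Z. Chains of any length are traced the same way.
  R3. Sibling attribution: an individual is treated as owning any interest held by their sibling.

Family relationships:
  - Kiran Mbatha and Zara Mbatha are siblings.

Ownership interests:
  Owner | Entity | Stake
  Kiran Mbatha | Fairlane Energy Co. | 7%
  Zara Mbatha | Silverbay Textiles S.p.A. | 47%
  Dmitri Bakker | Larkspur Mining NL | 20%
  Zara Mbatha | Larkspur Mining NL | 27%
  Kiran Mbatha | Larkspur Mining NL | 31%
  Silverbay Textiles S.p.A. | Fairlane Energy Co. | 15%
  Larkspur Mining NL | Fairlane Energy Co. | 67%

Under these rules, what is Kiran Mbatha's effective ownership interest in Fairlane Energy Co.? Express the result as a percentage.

By sibling attribution (R3), Kiran Mbatha is treated as also owning Zara Mbatha's interest in Larkspur Mining NL, giving 31% + 27% = 58%.
By sibling attribution (R3), Kiran Mbatha is treated as owning Zara Mbatha's 47% interest in Silverbay Textiles S.p.A.
Chain via Larkspur Mining NL (R2): 58% × 67% = 38.86% of Fairlane Energy Co.
Direct interest in Fairlane Energy Co: 7%.
Chain via Silverbay Textiles S.p.A. (R2): 47% × 15% = 7.05% of Fairlane Energy Co.
Aggregating (R1): 38.86% + 7% + 7.05% = 52.91%.

52.91%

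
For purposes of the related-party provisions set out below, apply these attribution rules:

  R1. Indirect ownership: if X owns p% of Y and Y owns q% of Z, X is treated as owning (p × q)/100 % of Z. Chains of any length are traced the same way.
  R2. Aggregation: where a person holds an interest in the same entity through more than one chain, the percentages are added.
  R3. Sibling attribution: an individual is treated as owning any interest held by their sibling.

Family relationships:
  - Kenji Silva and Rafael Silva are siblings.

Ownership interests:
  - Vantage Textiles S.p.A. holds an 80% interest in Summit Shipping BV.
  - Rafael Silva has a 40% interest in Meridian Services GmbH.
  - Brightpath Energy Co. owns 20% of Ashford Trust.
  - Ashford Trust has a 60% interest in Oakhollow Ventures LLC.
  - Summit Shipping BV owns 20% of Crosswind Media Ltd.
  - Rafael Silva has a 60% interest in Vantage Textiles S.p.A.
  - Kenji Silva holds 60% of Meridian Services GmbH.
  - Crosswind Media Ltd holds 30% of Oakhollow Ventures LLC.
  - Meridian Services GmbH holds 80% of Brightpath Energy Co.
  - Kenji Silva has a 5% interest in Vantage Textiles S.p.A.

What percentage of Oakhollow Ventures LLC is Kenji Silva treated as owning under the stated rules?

12.72%

By sibling attribution (R3), Kenji Silva is treated as also owning Rafael Silva's interest in Meridian Services GmbH, giving 60% + 40% = 100%.
By sibling attribution (R3), Kenji Silva is treated as also owning Rafael Silva's interest in Vantage Textiles S.p.A, giving 5% + 60% = 65%.
Chain via Meridian Services GmbH → Brightpath Energy Co. → Ashford Trust (R1): 100% × 80% × 20% × 60% = 9.6% of Oakhollow Ventures LLC.
Chain via Vantage Textiles S.p.A. → Summit Shipping BV → Crosswind Media Ltd (R1): 65% × 80% × 20% × 30% = 3.12% of Oakhollow Ventures LLC.
Aggregating (R2): 9.6% + 3.12% = 12.72%.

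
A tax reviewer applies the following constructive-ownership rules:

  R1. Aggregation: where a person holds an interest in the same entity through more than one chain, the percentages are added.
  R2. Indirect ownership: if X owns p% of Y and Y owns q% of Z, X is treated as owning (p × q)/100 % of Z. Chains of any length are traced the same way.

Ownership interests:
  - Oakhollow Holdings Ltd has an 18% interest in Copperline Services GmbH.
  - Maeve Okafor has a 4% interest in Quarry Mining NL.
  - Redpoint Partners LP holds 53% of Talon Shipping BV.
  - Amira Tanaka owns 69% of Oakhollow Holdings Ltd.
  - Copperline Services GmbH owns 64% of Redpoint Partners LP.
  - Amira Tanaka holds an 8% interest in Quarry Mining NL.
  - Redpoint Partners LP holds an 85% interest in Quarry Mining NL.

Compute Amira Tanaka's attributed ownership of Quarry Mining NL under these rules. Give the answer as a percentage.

14.75648%

Chain via Oakhollow Holdings Ltd → Copperline Services GmbH → Redpoint Partners LP (R2): 69% × 18% × 64% × 85% = 6.75648% of Quarry Mining NL.
Direct interest in Quarry Mining NL: 8%.
Aggregating (R1): 6.75648% + 8% = 14.75648%.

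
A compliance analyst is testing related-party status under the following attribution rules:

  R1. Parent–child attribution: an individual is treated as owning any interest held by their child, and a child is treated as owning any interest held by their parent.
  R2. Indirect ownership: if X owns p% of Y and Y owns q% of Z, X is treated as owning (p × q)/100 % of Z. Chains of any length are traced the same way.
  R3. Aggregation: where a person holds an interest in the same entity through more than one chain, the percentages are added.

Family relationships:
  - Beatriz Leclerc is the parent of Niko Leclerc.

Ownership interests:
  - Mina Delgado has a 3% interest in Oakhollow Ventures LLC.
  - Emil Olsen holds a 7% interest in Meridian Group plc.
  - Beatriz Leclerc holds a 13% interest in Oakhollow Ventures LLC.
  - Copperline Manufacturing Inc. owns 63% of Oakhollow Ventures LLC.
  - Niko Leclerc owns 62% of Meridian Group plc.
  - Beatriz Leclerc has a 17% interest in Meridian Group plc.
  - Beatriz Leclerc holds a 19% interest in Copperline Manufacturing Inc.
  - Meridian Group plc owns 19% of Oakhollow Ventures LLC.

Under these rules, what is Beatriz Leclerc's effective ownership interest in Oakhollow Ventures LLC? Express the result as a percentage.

39.98%

By parent–child attribution (R1), Beatriz Leclerc is treated as also owning Niko Leclerc's interest in Meridian Group plc, giving 17% + 62% = 79%.
Chain via Meridian Group plc (R2): 79% × 19% = 15.01% of Oakhollow Ventures LLC.
Chain via Copperline Manufacturing Inc. (R2): 19% × 63% = 11.97% of Oakhollow Ventures LLC.
Direct interest in Oakhollow Ventures LLC: 13%.
Aggregating (R3): 15.01% + 11.97% + 13% = 39.98%.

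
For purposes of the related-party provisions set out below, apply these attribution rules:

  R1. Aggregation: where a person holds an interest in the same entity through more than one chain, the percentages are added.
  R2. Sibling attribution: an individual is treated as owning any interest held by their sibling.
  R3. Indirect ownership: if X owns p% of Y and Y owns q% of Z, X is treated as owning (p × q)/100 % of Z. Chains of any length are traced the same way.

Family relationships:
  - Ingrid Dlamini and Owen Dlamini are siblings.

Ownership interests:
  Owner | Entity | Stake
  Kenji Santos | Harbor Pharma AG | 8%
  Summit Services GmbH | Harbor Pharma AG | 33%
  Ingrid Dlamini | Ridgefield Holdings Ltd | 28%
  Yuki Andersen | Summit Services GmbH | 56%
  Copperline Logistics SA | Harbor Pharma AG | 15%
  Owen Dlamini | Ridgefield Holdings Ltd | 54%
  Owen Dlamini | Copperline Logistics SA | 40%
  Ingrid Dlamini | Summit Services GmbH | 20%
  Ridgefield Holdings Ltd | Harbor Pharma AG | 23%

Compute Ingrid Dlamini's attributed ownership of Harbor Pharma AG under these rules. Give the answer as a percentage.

31.46%

By sibling attribution (R2), Ingrid Dlamini is treated as also owning Owen Dlamini's interest in Ridgefield Holdings Ltd, giving 28% + 54% = 82%.
By sibling attribution (R2), Ingrid Dlamini is treated as owning Owen Dlamini's 40% interest in Copperline Logistics SA.
Chain via Ridgefield Holdings Ltd (R3): 82% × 23% = 18.86% of Harbor Pharma AG.
Chain via Summit Services GmbH (R3): 20% × 33% = 6.6% of Harbor Pharma AG.
Chain via Copperline Logistics SA (R3): 40% × 15% = 6% of Harbor Pharma AG.
Aggregating (R1): 18.86% + 6.6% + 6% = 31.46%.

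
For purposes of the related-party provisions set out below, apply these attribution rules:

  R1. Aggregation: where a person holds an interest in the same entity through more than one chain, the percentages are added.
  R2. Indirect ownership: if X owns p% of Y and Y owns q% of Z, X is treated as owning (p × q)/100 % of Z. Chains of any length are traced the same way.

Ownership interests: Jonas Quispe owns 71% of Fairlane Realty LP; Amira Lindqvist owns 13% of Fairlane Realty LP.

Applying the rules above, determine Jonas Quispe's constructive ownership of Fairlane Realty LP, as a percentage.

Direct interest in Fairlane Realty LP: 71%.

71%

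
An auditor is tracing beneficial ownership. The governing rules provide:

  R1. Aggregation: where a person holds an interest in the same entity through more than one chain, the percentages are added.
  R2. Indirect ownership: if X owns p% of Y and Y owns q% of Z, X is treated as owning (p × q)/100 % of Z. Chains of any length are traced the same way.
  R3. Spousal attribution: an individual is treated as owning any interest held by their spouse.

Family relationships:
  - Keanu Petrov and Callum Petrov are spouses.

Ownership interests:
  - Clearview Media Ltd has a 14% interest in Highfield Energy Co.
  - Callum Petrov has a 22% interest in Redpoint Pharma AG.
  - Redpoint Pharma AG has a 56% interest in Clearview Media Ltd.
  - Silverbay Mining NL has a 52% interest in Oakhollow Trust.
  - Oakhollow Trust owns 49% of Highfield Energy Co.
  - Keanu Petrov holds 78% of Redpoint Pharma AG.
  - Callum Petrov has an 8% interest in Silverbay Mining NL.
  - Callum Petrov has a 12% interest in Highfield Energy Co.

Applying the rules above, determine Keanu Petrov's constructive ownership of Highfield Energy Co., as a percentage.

By spousal attribution (R3), Keanu Petrov is treated as also owning Callum Petrov's interest in Redpoint Pharma AG, giving 78% + 22% = 100%.
By spousal attribution (R3), Keanu Petrov is treated as owning Callum Petrov's 8% interest in Silverbay Mining NL.
By spousal attribution (R3), Keanu Petrov is treated as owning Callum Petrov's 12% interest in Highfield Energy Co.
Chain via Redpoint Pharma AG → Clearview Media Ltd (R2): 100% × 56% × 14% = 7.84% of Highfield Energy Co.
Chain via Silverbay Mining NL → Oakhollow Trust (R2): 8% × 52% × 49% = 2.0384% of Highfield Energy Co.
Direct interest in Highfield Energy Co: 12%.
Aggregating (R1): 7.84% + 2.0384% + 12% = 21.8784%.

21.8784%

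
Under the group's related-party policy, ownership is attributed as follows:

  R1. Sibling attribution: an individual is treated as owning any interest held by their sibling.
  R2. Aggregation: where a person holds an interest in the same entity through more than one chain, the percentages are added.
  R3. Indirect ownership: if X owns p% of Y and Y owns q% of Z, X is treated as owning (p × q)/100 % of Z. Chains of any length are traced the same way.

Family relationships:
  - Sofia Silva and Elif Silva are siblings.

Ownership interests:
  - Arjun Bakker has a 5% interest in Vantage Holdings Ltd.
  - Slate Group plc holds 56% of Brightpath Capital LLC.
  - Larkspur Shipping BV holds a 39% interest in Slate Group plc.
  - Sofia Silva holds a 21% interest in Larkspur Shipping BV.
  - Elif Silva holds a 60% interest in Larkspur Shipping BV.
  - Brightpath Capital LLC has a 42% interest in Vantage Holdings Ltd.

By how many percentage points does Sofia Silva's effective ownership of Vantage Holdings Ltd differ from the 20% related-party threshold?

12.570032

By sibling attribution (R1), Sofia Silva is treated as also owning Elif Silva's interest in Larkspur Shipping BV, giving 21% + 60% = 81%.
Chain via Larkspur Shipping BV → Slate Group plc → Brightpath Capital LLC (R3): 81% × 39% × 56% × 42% = 7.429968% of Vantage Holdings Ltd.
7.429968% falls short of the 20% threshold by 12.570032 percentage points.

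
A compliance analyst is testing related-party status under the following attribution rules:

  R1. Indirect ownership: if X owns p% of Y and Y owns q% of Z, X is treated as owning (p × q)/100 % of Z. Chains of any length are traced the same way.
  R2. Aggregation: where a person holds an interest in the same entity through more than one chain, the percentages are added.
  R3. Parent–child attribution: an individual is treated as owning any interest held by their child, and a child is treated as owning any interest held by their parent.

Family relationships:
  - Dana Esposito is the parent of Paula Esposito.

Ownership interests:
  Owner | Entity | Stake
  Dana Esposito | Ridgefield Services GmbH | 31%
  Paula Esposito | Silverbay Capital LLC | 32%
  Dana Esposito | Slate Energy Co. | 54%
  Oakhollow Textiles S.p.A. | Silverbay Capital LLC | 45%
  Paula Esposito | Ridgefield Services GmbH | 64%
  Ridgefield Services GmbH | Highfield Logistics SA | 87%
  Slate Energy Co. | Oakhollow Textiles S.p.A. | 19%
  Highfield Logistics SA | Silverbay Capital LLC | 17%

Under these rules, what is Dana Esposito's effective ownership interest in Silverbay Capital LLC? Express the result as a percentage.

By parent–child attribution (R3), Dana Esposito is treated as also owning Paula Esposito's interest in Ridgefield Services GmbH, giving 31% + 64% = 95%.
By parent–child attribution (R3), Dana Esposito is treated as owning Paula Esposito's 32% interest in Silverbay Capital LLC.
Chain via Slate Energy Co. → Oakhollow Textiles S.p.A. (R1): 54% × 19% × 45% = 4.617% of Silverbay Capital LLC.
Chain via Ridgefield Services GmbH → Highfield Logistics SA (R1): 95% × 87% × 17% = 14.0505% of Silverbay Capital LLC.
Direct interest in Silverbay Capital LLC: 32%.
Aggregating (R2): 4.617% + 14.0505% + 32% = 50.6675%.

50.6675%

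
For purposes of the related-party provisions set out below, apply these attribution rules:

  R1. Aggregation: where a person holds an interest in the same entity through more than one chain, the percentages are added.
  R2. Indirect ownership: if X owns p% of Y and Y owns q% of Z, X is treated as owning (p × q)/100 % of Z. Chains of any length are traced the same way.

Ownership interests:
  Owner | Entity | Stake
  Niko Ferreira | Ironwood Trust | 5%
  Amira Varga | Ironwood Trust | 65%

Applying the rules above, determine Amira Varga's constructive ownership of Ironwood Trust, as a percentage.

65%

Direct interest in Ironwood Trust: 65%.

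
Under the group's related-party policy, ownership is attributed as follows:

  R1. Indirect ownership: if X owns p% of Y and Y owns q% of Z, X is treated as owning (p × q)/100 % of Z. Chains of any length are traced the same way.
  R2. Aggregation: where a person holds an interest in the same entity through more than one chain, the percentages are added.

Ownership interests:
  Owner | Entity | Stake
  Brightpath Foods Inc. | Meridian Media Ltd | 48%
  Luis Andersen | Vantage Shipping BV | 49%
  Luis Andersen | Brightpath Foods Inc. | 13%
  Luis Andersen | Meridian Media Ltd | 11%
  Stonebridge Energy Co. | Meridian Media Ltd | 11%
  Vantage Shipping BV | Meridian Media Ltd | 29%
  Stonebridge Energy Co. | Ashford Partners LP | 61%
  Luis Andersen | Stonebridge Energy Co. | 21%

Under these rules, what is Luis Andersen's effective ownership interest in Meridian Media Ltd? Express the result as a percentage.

Chain via Stonebridge Energy Co. (R1): 21% × 11% = 2.31% of Meridian Media Ltd.
Chain via Vantage Shipping BV (R1): 49% × 29% = 14.21% of Meridian Media Ltd.
Chain via Brightpath Foods Inc. (R1): 13% × 48% = 6.24% of Meridian Media Ltd.
Direct interest in Meridian Media Ltd: 11%.
Aggregating (R2): 2.31% + 14.21% + 6.24% + 11% = 33.76%.

33.76%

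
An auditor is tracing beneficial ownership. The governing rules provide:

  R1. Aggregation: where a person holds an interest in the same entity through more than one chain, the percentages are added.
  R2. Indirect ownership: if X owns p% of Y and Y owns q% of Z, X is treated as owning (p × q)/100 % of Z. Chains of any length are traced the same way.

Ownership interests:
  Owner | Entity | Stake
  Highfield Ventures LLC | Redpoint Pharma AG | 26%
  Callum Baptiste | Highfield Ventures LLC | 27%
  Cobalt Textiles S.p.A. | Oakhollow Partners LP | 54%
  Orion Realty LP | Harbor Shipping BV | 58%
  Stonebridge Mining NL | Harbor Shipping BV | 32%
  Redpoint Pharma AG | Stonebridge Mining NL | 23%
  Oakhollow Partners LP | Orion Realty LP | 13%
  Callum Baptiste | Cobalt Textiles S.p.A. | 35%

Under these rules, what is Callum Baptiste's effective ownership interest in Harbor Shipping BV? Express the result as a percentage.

1.941732%

Chain via Cobalt Textiles S.p.A. → Oakhollow Partners LP → Orion Realty LP (R2): 35% × 54% × 13% × 58% = 1.42506% of Harbor Shipping BV.
Chain via Highfield Ventures LLC → Redpoint Pharma AG → Stonebridge Mining NL (R2): 27% × 26% × 23% × 32% = 0.516672% of Harbor Shipping BV.
Aggregating (R1): 1.42506% + 0.516672% = 1.941732%.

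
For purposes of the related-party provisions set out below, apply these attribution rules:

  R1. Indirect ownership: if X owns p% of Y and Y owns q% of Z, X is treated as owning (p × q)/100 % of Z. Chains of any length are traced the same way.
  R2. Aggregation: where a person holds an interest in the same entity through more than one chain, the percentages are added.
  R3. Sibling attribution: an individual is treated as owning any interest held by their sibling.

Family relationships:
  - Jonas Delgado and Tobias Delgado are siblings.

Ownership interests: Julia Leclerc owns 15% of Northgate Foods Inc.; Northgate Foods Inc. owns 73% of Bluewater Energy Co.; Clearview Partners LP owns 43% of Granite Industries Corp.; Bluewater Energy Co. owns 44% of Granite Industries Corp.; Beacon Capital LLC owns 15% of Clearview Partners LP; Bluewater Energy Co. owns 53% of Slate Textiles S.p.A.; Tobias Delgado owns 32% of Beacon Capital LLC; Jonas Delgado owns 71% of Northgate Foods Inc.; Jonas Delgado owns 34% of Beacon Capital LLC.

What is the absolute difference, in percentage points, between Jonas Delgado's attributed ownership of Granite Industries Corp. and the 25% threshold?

By sibling attribution (R3), Jonas Delgado is treated as also owning Tobias Delgado's interest in Beacon Capital LLC, giving 34% + 32% = 66%.
Chain via Northgate Foods Inc. → Bluewater Energy Co. (R1): 71% × 73% × 44% = 22.8052% of Granite Industries Corp.
Chain via Beacon Capital LLC → Clearview Partners LP (R1): 66% × 15% × 43% = 4.257% of Granite Industries Corp.
Aggregating (R2): 22.8052% + 4.257% = 27.0622%.
27.0622% exceeds the 25% threshold by 2.0622 percentage points.

2.0622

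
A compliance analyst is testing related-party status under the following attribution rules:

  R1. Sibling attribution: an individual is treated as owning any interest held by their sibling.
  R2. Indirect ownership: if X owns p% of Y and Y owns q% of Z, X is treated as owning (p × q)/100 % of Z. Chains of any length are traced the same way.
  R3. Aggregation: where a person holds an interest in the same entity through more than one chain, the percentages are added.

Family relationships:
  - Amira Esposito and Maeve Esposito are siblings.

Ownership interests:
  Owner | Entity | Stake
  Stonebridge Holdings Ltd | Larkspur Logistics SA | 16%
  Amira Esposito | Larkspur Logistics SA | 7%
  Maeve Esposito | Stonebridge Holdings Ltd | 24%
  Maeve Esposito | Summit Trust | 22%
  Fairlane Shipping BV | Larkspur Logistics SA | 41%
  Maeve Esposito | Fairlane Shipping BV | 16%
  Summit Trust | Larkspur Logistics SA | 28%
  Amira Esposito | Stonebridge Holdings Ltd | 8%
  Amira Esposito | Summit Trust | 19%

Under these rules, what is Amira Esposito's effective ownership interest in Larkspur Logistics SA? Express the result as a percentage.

30.16%

By sibling attribution (R1), Amira Esposito is treated as also owning Maeve Esposito's interest in Summit Trust, giving 19% + 22% = 41%.
By sibling attribution (R1), Amira Esposito is treated as also owning Maeve Esposito's interest in Stonebridge Holdings Ltd, giving 8% + 24% = 32%.
By sibling attribution (R1), Amira Esposito is treated as owning Maeve Esposito's 16% interest in Fairlane Shipping BV.
Chain via Summit Trust (R2): 41% × 28% = 11.48% of Larkspur Logistics SA.
Chain via Stonebridge Holdings Ltd (R2): 32% × 16% = 5.12% of Larkspur Logistics SA.
Direct interest in Larkspur Logistics SA: 7%.
Chain via Fairlane Shipping BV (R2): 16% × 41% = 6.56% of Larkspur Logistics SA.
Aggregating (R3): 11.48% + 5.12% + 7% + 6.56% = 30.16%.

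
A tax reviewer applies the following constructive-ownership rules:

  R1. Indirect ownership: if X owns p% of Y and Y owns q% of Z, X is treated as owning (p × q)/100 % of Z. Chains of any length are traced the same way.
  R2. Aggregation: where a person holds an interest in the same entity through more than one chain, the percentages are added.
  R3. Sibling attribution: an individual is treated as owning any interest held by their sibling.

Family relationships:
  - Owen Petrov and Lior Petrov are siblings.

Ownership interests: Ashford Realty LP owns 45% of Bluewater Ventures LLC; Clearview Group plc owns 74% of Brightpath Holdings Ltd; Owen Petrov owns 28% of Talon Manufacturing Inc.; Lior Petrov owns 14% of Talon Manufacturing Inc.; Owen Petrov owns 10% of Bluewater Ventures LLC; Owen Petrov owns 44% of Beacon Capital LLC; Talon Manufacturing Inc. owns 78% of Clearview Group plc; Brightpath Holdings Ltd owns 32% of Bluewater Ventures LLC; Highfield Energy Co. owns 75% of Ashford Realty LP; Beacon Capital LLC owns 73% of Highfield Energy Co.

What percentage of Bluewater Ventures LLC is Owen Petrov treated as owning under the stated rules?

By sibling attribution (R3), Owen Petrov is treated as also owning Lior Petrov's interest in Talon Manufacturing Inc, giving 28% + 14% = 42%.
Chain via Beacon Capital LLC → Highfield Energy Co. → Ashford Realty LP (R1): 44% × 73% × 75% × 45% = 10.8405% of Bluewater Ventures LLC.
Chain via Talon Manufacturing Inc. → Clearview Group plc → Brightpath Holdings Ltd (R1): 42% × 78% × 74% × 32% = 7.757568% of Bluewater Ventures LLC.
Direct interest in Bluewater Ventures LLC: 10%.
Aggregating (R2): 10.8405% + 7.757568% + 10% = 28.598068%.

28.598068%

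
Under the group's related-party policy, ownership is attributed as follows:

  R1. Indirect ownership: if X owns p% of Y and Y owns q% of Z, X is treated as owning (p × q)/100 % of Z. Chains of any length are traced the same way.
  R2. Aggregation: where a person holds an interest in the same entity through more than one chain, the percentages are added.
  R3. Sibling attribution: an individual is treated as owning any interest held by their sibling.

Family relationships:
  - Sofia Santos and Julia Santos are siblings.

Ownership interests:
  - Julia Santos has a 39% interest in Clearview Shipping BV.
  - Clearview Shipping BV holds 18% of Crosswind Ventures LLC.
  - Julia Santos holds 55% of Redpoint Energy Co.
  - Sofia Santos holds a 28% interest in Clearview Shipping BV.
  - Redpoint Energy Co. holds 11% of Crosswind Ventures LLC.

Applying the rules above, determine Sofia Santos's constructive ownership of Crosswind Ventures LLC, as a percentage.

18.11%

By sibling attribution (R3), Sofia Santos is treated as also owning Julia Santos's interest in Clearview Shipping BV, giving 28% + 39% = 67%.
By sibling attribution (R3), Sofia Santos is treated as owning Julia Santos's 55% interest in Redpoint Energy Co.
Chain via Clearview Shipping BV (R1): 67% × 18% = 12.06% of Crosswind Ventures LLC.
Chain via Redpoint Energy Co. (R1): 55% × 11% = 6.05% of Crosswind Ventures LLC.
Aggregating (R2): 12.06% + 6.05% = 18.11%.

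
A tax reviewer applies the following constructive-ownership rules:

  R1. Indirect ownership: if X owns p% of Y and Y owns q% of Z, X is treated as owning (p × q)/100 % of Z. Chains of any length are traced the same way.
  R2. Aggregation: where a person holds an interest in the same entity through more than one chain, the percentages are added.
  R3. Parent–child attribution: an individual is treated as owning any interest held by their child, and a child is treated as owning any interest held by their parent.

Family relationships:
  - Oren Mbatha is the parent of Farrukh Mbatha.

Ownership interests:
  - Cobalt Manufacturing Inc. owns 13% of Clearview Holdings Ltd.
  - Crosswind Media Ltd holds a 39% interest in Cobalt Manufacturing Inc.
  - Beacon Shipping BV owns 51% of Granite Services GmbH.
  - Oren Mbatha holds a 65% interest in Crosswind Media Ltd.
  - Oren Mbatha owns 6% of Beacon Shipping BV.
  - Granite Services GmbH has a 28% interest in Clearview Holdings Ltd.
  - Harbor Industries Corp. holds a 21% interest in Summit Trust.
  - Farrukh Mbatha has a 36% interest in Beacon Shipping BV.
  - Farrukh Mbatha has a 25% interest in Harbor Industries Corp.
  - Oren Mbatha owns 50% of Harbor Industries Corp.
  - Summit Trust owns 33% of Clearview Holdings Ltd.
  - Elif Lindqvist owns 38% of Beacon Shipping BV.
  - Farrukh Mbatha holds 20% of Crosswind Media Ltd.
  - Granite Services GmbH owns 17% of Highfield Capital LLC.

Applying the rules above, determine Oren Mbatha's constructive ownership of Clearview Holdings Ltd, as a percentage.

By parent–child attribution (R3), Oren Mbatha is treated as also owning Farrukh Mbatha's interest in Crosswind Media Ltd, giving 65% + 20% = 85%.
By parent–child attribution (R3), Oren Mbatha is treated as also owning Farrukh Mbatha's interest in Beacon Shipping BV, giving 6% + 36% = 42%.
By parent–child attribution (R3), Oren Mbatha is treated as also owning Farrukh Mbatha's interest in Harbor Industries Corp, giving 50% + 25% = 75%.
Chain via Crosswind Media Ltd → Cobalt Manufacturing Inc. (R1): 85% × 39% × 13% = 4.3095% of Clearview Holdings Ltd.
Chain via Beacon Shipping BV → Granite Services GmbH (R1): 42% × 51% × 28% = 5.9976% of Clearview Holdings Ltd.
Chain via Harbor Industries Corp. → Summit Trust (R1): 75% × 21% × 33% = 5.1975% of Clearview Holdings Ltd.
Aggregating (R2): 4.3095% + 5.9976% + 5.1975% = 15.5046%.

15.5046%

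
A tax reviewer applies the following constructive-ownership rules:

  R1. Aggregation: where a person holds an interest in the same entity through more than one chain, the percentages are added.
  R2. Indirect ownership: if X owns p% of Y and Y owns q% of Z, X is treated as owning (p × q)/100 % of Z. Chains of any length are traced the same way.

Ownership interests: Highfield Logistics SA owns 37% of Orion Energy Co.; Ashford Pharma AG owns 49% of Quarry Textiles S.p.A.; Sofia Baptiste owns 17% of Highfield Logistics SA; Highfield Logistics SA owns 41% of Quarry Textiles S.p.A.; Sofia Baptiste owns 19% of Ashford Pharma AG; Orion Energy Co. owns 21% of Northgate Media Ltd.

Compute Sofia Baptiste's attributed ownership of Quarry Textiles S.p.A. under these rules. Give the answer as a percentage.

Chain via Highfield Logistics SA (R2): 17% × 41% = 6.97% of Quarry Textiles S.p.A.
Chain via Ashford Pharma AG (R2): 19% × 49% = 9.31% of Quarry Textiles S.p.A.
Aggregating (R1): 6.97% + 9.31% = 16.28%.

16.28%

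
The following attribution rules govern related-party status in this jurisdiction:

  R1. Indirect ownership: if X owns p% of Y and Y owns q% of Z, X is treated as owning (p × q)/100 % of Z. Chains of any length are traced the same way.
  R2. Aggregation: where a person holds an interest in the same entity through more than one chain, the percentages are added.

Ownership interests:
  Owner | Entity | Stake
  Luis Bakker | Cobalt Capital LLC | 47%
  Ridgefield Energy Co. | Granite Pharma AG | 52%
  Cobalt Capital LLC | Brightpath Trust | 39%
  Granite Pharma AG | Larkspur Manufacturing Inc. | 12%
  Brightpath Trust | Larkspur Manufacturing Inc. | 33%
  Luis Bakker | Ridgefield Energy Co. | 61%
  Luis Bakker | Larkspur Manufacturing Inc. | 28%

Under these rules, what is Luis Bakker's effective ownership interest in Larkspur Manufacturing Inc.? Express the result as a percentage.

37.8553%

Chain via Ridgefield Energy Co. → Granite Pharma AG (R1): 61% × 52% × 12% = 3.8064% of Larkspur Manufacturing Inc.
Chain via Cobalt Capital LLC → Brightpath Trust (R1): 47% × 39% × 33% = 6.0489% of Larkspur Manufacturing Inc.
Direct interest in Larkspur Manufacturing Inc: 28%.
Aggregating (R2): 3.8064% + 6.0489% + 28% = 37.8553%.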